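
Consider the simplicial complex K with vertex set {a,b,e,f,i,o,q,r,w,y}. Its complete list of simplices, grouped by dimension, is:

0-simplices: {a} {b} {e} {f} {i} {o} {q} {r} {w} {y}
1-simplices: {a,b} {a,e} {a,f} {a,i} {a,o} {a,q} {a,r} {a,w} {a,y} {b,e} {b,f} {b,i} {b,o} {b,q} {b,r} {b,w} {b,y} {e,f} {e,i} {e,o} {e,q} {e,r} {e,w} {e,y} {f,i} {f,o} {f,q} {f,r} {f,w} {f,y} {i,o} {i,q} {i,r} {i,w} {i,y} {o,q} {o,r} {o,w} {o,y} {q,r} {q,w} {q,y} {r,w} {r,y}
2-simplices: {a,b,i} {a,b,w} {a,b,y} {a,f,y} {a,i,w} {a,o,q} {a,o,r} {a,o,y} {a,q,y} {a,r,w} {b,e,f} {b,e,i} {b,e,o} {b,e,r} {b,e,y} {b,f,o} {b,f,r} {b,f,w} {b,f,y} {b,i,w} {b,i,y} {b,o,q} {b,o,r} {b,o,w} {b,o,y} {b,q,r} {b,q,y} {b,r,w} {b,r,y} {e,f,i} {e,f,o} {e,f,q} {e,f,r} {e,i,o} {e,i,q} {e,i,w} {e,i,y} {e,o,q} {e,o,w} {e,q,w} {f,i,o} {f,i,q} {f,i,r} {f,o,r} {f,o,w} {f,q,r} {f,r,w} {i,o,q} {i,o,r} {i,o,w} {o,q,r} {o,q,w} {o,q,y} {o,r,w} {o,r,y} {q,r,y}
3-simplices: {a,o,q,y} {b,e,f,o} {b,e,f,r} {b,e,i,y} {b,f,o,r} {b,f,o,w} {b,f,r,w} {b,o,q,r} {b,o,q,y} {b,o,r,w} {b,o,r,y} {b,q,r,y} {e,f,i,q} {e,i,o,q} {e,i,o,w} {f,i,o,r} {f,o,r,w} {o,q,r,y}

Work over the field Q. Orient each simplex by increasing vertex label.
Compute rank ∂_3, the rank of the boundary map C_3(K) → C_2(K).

rank∂_3=16

n_0=10 n_1=44 n_2=56 n_3=18  [Q]
∂1: piv[ab,ae,af,ai,ao,aq,ar,aw,ay] rk=9  ker:be,bf,bi,bo,bq,br,bw,by,ef,ei,eo,eq,er,ew,ey,fi,fo,fq,fr,fw,fy,io,iq,ir,iw,iy,oq,or,ow,oy,qr,qw,qy,rw,ry
∂2: piv[abi,abw,aby,afy,aiw,aoq,aor,aoy,aqy,arw,bef,bei,beo,ber,bey,bfo,bfr,bfw,bfy,biy,boq,bor,bow,boy,bqr,bry,efi,efq,eio,eiq,eiw,eoq,eqw,fir] rk=34  ker:biw,bqy,brw,efo,efr,eiy,eow,fio,fiq,for,fow,fqr,frw,ioq,ior,iow,oqr,oqw,oqy,orw,ory,qry
∂3: piv[aoqy,befo,befr,beiy,bfor,bfow,bfrw,boqr,boqy,borw,bory,bqry,efiq,eioq,eiow,fior] rk=16  ker:forw,oqry
rk∂_3=16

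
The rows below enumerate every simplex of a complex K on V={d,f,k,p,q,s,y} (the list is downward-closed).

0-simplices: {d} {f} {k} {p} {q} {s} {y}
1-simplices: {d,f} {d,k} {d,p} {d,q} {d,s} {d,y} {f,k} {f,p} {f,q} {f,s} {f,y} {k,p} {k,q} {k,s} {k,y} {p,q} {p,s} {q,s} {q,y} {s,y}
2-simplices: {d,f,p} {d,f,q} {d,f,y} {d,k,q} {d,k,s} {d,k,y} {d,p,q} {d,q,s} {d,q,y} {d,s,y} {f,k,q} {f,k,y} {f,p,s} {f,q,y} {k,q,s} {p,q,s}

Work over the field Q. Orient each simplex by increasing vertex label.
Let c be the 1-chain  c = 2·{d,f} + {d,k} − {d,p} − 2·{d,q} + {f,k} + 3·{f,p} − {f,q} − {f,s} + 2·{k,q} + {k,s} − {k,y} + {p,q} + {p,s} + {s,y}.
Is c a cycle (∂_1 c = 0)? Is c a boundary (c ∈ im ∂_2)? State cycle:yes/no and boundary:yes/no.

n_0=7 n_1=20 n_2=16  [Q]
∂1: piv[df,dk,dp,dq,ds,dy] rk=6  ker:fk,fp,fq,fs,fy,kp,kq,ks,ky,pq,ps,qs,qy,sy
∂2: piv[dfp,dfq,dfy,dkq,dks,dky,dpq,dqs,dqy,dsy,fkq,fps,pqs] rk=13  ker:fky,fqy,kqs
∂1c = 0
c vs im∂2: reduces to 0 ⇒ boundary

cycle:yes boundary:yes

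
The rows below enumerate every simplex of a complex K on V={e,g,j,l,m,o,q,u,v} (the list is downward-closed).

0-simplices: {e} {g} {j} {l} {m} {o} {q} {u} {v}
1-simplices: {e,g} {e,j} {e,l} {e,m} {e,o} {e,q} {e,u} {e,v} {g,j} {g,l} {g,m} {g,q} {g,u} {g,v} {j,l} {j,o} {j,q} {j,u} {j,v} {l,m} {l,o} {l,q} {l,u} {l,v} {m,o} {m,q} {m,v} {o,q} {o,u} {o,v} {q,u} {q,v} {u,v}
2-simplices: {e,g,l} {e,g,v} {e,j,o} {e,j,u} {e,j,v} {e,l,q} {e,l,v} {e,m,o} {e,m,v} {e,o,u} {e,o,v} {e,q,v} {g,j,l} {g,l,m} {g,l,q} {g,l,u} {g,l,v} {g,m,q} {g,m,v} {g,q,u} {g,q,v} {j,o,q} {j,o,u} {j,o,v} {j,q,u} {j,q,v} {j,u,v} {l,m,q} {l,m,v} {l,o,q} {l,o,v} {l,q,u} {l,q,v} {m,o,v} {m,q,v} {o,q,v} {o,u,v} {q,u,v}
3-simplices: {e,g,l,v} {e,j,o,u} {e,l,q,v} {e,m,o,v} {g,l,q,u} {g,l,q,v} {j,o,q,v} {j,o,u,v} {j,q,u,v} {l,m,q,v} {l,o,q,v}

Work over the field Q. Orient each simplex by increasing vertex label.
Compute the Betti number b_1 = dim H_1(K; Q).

n_0=9 n_1=33 n_2=38 n_3=11  [Q]
∂1: piv[eg,ej,el,em,eo,eq,eu,ev] rk=8  ker:gj,gl,gm,gq,gu,gv,jl,jo,jq,ju,jv,lm,lo,lq,lu,lv,mo,mq,mv,oq,ou,ov,qu,qv,uv
∂2: piv[egl,egv,ejo,eju,ejv,elq,elv,emo,emv,eou,eov,eqv,gjl,glm,glq,glu,gmq,gmv,gqu,joq,jqu,jqv,juv,loq] rk=24  ker:glv,gqv,jou,jov,lmq,lmv,lov,lqu,lqv,mov,mqv,oqv,ouv,quv
∂3: piv[eglv,ejou,elqv,emov,glqu,glqv,joqv,jouv,jquv,lmqv,loqv] rk=11
b_1=(33−8)−24=1

b_1=1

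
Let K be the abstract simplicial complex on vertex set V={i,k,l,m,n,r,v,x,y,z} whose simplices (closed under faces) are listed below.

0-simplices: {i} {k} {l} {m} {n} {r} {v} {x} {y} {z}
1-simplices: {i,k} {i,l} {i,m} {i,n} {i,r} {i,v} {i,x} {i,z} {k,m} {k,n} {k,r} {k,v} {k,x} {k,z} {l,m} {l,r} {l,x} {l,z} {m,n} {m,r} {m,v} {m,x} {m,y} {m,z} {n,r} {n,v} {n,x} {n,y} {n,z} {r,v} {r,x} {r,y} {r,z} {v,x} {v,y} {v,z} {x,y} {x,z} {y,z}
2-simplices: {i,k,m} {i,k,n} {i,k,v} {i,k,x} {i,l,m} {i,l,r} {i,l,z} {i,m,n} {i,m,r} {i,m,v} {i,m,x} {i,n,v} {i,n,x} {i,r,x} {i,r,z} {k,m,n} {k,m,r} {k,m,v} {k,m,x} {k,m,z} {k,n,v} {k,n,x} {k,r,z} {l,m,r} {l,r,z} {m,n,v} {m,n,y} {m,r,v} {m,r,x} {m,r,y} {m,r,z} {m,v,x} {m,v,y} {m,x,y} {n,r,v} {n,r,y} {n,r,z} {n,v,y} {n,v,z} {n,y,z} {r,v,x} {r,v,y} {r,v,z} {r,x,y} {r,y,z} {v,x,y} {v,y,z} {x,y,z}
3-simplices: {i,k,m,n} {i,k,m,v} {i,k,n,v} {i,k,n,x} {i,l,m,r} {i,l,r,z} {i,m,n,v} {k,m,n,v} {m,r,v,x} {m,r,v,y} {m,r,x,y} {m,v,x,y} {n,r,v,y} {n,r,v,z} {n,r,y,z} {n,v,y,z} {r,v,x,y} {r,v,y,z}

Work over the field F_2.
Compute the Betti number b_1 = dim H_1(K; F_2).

n_0=10 n_1=39 n_2=48 n_3=18  [Z2]
∂1: piv[ik,il,im,in,ir,iv,ix,iz,my] rk=9  ker:km,kn,kr,kv,kx,kz,lm,lr,lx,lz,mn,mr,mv,mx,mz,nr,nv,nx,ny,nz,rv,rx,ry,rz,vx,vy,vz,xy,xz,yz
∂2: piv[ikm,ikn,ikv,ikx,ilm,ilr,ilz,imn,imr,imv,imx,inv,inx,irx,irz,kmr,kmz,krz,mny,mrv,mry,mvx,mvy,mxy,nrv,nrz,nvz,nyz,xyz] rk=29  ker:kmn,kmv,kmx,knv,knx,lmr,lrz,mnv,mrx,mrz,nry,nvy,rvx,rvy,rvz,rxy,ryz,vxy,vyz
∂3: piv[ikmn,ikmv,iknv,iknx,ilmr,ilrz,imnv,mrvx,mrvy,mrxy,mvxy,nrvy,nrvz,nryz,nvyz] rk=15  ker:kmnv,rvxy,rvyz
b_1=(39−9)−29=1

b_1=1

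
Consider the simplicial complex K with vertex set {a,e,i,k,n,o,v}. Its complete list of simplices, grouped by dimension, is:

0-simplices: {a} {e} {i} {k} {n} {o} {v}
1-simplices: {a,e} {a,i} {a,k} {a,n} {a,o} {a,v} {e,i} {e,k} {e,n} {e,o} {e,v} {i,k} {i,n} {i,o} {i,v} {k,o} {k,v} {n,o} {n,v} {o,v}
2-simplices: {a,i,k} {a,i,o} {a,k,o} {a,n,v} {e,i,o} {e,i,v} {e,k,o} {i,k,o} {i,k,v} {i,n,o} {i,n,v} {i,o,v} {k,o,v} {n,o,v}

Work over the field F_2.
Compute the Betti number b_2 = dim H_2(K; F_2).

b_2=3

n_0=7 n_1=20 n_2=14  [Z2]
∂1: piv[ae,ai,ak,an,ao,av] rk=6  ker:ei,ek,en,eo,ev,ik,in,io,iv,ko,kv,no,nv,ov
∂2: piv[aik,aio,ako,anv,eio,eiv,eko,ikv,ino,inv,iov] rk=11  ker:iko,kov,nov
b_2=(14−11)−0=3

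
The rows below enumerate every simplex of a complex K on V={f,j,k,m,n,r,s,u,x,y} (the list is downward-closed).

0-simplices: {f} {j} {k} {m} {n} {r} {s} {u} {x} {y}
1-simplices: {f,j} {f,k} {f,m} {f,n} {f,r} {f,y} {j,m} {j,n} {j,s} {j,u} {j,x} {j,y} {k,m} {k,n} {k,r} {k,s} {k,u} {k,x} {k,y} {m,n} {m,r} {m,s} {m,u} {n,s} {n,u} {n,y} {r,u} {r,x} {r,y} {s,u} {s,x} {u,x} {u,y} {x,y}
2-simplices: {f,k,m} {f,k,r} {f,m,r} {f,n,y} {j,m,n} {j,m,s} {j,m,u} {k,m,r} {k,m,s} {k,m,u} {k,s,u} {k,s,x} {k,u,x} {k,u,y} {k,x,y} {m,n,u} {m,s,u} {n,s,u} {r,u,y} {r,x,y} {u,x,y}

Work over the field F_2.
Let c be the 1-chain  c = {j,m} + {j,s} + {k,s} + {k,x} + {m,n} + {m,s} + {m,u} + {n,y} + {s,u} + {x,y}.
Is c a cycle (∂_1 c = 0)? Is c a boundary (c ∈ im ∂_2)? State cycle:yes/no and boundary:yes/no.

cycle:yes boundary:no

n_0=10 n_1=34 n_2=21  [Z2]
∂1: piv[fj,fk,fm,fn,fr,fy,js,ju,jx] rk=9  ker:jm,jn,jy,km,kn,kr,ks,ku,kx,ky,mn,mr,ms,mu,ns,nu,ny,ru,rx,ry,su,sx,ux,uy,xy
∂2: piv[fkm,fkr,fmr,fny,jmn,jms,jmu,kms,kmu,ksu,ksx,kux,kuy,kxy,mnu,nsu,ruy,rxy] rk=18  ker:kmr,msu,uxy
∂1c = 0
c vs im∂2: residual ≠ 0 ⇒ not boundary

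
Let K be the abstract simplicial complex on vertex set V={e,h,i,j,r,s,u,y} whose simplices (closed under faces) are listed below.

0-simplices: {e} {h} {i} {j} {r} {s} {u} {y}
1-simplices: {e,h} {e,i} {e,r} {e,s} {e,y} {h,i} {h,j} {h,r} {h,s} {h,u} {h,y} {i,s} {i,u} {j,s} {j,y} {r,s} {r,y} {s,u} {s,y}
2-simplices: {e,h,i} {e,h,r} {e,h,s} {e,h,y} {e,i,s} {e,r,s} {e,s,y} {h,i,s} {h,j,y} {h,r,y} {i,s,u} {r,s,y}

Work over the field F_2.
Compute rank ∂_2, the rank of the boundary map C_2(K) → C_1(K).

n_0=8 n_1=19 n_2=12  [Z2]
∂1: piv[eh,ei,er,es,ey,hj,hu] rk=7  ker:hi,hr,hs,hy,is,iu,js,jy,rs,ry,su,sy
∂2: piv[ehi,ehr,ehs,ehy,eis,ers,esy,hjy,hry,isu] rk=10  ker:his,rsy
rk∂_2=10

rank∂_2=10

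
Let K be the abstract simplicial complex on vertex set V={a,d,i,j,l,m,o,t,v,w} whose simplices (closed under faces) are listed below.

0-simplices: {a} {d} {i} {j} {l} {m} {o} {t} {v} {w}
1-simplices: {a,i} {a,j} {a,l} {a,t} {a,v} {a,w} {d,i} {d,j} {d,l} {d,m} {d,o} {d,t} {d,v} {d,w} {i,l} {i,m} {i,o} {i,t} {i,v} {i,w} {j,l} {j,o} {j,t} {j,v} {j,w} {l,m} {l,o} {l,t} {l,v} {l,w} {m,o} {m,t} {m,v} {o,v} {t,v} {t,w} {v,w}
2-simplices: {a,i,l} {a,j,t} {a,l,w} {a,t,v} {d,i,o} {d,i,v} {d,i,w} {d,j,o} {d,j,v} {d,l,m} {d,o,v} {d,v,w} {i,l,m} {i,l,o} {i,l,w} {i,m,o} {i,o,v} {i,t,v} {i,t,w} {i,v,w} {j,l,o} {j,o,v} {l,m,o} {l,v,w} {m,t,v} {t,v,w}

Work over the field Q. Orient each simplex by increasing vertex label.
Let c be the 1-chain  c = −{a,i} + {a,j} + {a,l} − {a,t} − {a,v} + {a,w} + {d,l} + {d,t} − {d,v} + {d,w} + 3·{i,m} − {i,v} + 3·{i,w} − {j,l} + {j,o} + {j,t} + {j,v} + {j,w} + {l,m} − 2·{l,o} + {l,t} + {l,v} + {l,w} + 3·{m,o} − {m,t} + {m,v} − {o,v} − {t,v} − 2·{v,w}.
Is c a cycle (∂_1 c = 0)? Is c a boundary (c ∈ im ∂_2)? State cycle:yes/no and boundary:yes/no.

n_0=10 n_1=37 n_2=26  [Q]
∂1: piv[ai,aj,al,at,av,aw,di,dm,do] rk=9  ker:dj,dl,dt,dv,dw,il,im,io,it,iv,iw,jl,jo,jt,jv,jw,lm,lo,lt,lv,lw,mo,mt,mv,ov,tv,tw,vw
∂2: piv[ail,ajt,alw,atv,dio,div,diw,djo,djv,dlm,dov,dvw,ilm,ilo,ilw,imo,itv,itw,jlo,lvw,mtv] rk=21  ker:iov,ivw,jov,lmo,tvw
∂1c = −2·{d} − 6·{i} − 2·{j} − {l} + {m} + 3·{o} + 2·{t} + 5·{w}

cycle:no boundary:no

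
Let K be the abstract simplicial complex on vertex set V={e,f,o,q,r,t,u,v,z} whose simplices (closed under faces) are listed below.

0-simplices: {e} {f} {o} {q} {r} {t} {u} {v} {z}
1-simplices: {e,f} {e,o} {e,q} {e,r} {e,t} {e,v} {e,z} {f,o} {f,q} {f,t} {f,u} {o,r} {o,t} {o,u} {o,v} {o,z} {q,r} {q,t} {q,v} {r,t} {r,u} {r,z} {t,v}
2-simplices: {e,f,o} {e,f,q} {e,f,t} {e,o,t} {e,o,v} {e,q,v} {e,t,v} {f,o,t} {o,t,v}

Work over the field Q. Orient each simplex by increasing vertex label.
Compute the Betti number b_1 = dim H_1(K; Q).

b_1=8

n_0=9 n_1=23 n_2=9  [Q]
∂1: piv[ef,eo,eq,er,et,ev,ez,fu] rk=8  ker:fo,fq,ft,or,ot,ou,ov,oz,qr,qt,qv,rt,ru,rz,tv
∂2: piv[efo,efq,eft,eot,eov,eqv,etv] rk=7  ker:fot,otv
b_1=(23−8)−7=8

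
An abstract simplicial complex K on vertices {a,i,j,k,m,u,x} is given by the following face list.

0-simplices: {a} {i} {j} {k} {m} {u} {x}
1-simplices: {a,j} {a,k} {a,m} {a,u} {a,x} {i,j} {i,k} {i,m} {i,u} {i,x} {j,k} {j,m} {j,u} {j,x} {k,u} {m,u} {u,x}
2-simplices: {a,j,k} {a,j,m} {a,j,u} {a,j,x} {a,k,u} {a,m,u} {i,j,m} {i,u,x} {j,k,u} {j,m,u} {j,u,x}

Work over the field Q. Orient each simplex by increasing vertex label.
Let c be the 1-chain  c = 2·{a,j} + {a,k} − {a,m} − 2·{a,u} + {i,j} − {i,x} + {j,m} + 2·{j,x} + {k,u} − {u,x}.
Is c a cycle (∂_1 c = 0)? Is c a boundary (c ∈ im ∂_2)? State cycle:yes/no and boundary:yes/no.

cycle:yes boundary:no

n_0=7 n_1=17 n_2=11  [Q]
∂1: piv[aj,ak,am,au,ax,ij] rk=6  ker:ik,im,iu,ix,jk,jm,ju,jx,ku,mu,ux
∂2: piv[ajk,ajm,aju,ajx,aku,amu,ijm,iux,jux] rk=9  ker:jku,jmu
∂1c = 0
c vs im∂2: residual ≠ 0 ⇒ not boundary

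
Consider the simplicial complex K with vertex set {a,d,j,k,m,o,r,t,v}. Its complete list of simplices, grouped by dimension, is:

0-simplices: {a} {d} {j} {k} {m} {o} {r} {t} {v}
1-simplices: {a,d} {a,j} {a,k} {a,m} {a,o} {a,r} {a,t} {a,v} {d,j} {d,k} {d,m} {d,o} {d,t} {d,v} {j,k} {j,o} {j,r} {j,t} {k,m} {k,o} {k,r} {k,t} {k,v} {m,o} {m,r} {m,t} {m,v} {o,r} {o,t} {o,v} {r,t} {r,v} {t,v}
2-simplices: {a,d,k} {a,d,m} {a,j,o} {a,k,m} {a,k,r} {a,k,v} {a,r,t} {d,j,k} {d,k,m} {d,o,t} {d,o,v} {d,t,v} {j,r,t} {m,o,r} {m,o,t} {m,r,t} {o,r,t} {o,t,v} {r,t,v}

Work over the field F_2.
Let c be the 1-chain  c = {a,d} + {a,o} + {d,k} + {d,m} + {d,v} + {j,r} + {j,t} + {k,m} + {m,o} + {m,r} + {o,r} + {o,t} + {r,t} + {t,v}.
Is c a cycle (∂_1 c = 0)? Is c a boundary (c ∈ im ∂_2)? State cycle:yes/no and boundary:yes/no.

cycle:yes boundary:no

n_0=9 n_1=33 n_2=19  [Z2]
∂1: piv[ad,aj,ak,am,ao,ar,at,av] rk=8  ker:dj,dk,dm,do,dt,dv,jk,jo,jr,jt,km,ko,kr,kt,kv,mo,mr,mt,mv,or,ot,ov,rt,rv,tv
∂2: piv[adk,adm,ajo,akm,akr,akv,art,djk,dot,dov,dtv,jrt,mor,mot,mrt,rtv] rk=16  ker:dkm,ort,otv
∂1c = 0
c vs im∂2: residual ≠ 0 ⇒ not boundary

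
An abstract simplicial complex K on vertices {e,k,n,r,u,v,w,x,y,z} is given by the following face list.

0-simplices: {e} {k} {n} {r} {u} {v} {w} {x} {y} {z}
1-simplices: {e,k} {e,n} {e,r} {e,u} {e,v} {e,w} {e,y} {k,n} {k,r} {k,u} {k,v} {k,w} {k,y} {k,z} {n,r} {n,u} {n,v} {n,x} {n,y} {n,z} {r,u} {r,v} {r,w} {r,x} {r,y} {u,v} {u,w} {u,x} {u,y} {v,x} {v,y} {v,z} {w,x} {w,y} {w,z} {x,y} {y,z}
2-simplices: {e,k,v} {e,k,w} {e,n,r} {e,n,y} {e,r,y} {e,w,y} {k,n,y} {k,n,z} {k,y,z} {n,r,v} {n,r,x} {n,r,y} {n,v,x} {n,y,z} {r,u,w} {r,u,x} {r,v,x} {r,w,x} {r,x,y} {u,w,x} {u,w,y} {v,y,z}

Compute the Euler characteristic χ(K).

χ(K)=-5

n_0=10 n_1=37 n_2=22
χ=+10−37+22=-5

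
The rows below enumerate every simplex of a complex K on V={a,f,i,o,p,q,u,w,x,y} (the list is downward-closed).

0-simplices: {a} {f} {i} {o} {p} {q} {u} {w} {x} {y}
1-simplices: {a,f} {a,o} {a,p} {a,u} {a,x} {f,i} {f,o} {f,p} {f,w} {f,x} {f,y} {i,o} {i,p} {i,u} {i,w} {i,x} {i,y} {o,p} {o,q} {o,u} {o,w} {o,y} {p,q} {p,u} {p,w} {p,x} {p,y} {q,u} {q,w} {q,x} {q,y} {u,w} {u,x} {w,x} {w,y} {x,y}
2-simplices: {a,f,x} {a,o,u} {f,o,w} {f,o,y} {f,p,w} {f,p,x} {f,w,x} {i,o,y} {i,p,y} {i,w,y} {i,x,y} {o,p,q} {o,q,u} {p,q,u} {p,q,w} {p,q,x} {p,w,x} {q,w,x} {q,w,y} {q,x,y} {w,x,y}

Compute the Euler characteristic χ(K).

χ(K)=-5

n_0=10 n_1=36 n_2=21
χ=+10−36+21=-5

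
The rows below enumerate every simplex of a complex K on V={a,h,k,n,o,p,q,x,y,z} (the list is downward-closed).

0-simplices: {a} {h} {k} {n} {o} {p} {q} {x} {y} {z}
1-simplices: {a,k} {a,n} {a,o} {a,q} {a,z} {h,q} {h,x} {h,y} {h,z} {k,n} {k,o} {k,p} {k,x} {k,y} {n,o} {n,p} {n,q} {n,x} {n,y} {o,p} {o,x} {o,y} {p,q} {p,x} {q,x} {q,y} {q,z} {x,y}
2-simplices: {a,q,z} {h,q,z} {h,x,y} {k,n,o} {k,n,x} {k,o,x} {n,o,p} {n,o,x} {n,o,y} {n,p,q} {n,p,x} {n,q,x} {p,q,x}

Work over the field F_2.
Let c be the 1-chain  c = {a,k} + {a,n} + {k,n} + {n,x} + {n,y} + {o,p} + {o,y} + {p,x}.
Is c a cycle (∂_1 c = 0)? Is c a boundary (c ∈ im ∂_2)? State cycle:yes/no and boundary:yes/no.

n_0=10 n_1=28 n_2=13  [Z2]
∂1: piv[ak,an,ao,aq,az,hq,hx,hy,kp] rk=9  ker:hz,kn,ko,kx,ky,no,np,nq,nx,ny,op,ox,oy,pq,px,qx,qy,qz,xy
∂2: piv[aqz,hqz,hxy,kno,knx,kox,nop,noy,npq,npx,nqx] rk=11  ker:nox,pqx
∂1c = 0
c vs im∂2: residual ≠ 0 ⇒ not boundary

cycle:yes boundary:no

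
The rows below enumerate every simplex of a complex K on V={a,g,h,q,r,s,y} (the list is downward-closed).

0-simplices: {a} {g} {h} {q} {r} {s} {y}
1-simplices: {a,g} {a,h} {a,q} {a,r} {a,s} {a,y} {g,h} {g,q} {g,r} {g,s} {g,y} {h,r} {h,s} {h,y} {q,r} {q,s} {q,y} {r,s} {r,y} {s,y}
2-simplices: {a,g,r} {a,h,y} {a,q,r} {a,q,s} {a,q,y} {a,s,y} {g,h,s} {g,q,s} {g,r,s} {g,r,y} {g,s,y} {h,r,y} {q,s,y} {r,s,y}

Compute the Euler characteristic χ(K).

n_0=7 n_1=20 n_2=14
χ=+7−20+14=1

χ(K)=1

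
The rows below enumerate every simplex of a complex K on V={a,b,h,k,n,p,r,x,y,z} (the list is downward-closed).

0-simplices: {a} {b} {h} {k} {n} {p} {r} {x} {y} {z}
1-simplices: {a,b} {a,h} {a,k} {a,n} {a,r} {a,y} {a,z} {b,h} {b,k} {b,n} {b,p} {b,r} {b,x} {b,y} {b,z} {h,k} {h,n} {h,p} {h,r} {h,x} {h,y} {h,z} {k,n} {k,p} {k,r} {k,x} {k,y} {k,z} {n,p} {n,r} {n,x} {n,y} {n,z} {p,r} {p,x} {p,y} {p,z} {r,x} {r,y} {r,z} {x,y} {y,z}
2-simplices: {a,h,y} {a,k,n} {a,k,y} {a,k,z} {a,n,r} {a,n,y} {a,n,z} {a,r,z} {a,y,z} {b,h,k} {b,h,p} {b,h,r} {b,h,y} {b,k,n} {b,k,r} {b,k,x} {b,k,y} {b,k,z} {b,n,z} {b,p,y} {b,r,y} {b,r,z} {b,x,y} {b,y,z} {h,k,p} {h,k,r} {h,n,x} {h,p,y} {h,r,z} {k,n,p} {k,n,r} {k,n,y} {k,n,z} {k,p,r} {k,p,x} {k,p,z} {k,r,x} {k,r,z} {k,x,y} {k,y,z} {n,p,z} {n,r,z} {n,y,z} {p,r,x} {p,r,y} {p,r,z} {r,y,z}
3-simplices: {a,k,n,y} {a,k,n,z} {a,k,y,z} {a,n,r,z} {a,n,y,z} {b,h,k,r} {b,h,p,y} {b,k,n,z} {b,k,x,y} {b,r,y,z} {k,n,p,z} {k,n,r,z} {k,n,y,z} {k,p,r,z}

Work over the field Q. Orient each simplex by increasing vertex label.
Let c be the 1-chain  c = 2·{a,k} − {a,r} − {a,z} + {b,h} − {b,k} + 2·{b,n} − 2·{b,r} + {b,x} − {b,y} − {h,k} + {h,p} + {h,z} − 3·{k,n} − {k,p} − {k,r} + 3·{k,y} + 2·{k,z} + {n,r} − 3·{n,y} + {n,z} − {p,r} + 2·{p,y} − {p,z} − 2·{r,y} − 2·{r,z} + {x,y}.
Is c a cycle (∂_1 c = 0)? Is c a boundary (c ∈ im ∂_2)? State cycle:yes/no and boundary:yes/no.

n_0=10 n_1=42 n_2=47 n_3=14  [Q]
∂1: piv[ab,ah,ak,an,ar,ay,az,bp,bx] rk=9  ker:bh,bk,bn,br,by,bz,hk,hn,hp,hr,hx,hy,hz,kn,kp,kr,kx,ky,kz,np,nr,nx,ny,nz,pr,px,py,pz,rx,ry,rz,xy,yz
∂2: piv[ahy,akn,aky,akz,anr,any,anz,arz,ayz,bhk,bhp,bhr,bhy,bkn,bkr,bkx,bky,bkz,bpy,bry,brz,bxy,hkp,hnx,hrz,knp,kpr,kpx,kpz,krx] rk=30  ker:bnz,byz,hkr,hpy,knr,kny,knz,krz,kxy,kyz,npz,nrz,nyz,prx,pry,prz,ryz
∂3: piv[akny,aknz,akyz,anrz,anyz,bhkr,bhpy,bknz,bkxy,bryz,knpz,knrz,kprz] rk=13  ker:knyz
∂1c = 0
c vs im∂2: reduces to 0 ⇒ boundary

cycle:yes boundary:yes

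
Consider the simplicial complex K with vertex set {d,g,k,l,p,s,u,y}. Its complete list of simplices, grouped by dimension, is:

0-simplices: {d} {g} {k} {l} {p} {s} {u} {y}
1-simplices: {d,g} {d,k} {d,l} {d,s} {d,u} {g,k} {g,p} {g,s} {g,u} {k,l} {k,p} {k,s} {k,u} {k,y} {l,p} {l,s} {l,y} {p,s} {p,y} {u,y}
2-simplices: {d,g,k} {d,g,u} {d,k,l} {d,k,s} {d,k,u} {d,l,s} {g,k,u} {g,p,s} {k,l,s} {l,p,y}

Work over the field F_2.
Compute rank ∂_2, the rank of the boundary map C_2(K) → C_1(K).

n_0=8 n_1=20 n_2=10  [Z2]
∂1: piv[dg,dk,dl,ds,du,gp,ky] rk=7  ker:gk,gs,gu,kl,kp,ks,ku,lp,ls,ly,ps,py,uy
∂2: piv[dgk,dgu,dkl,dks,dku,dls,gps,lpy] rk=8  ker:gku,kls
rk∂_2=8

rank∂_2=8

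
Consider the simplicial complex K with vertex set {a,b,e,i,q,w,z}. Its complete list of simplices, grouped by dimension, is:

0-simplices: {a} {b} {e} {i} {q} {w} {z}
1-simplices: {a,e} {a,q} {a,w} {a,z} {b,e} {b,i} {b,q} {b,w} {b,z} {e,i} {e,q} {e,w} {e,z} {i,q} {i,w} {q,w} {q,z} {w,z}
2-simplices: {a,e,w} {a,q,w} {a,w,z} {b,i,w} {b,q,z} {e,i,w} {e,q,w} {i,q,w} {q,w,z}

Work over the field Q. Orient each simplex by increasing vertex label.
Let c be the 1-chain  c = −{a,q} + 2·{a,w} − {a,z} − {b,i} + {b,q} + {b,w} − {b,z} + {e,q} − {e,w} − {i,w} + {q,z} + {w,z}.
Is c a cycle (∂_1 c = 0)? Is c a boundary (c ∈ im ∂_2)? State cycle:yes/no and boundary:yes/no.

n_0=7 n_1=18 n_2=9  [Q]
∂1: piv[ae,aq,aw,az,be,bi] rk=6  ker:bq,bw,bz,ei,eq,ew,ez,iq,iw,qw,qz,wz
∂2: piv[aew,aqw,awz,biw,bqz,eiw,eqw,iqw,qwz] rk=9
∂1c = 0
c vs im∂2: reduces to 0 ⇒ boundary

cycle:yes boundary:yes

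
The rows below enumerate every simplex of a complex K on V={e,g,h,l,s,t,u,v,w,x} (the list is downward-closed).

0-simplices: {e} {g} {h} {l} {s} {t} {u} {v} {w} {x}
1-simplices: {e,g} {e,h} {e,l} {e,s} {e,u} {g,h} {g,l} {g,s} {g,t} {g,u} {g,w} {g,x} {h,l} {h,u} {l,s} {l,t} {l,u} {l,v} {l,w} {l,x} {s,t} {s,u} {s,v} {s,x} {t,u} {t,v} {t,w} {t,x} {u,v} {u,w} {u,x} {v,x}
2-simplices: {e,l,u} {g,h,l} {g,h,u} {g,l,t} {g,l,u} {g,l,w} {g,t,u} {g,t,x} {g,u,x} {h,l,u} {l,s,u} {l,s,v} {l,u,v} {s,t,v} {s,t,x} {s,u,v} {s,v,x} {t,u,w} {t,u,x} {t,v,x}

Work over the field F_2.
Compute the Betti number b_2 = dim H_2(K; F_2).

n_0=10 n_1=32 n_2=20  [Z2]
∂1: piv[eg,eh,el,es,eu,gt,gw,gx,lv] rk=9  ker:gh,gl,gs,gu,hl,hu,ls,lt,lu,lw,lx,st,su,sv,sx,tu,tv,tw,tx,uv,uw,ux,vx
∂2: piv[elu,ghl,ghu,glt,glu,glw,gtu,gtx,gux,lsu,lsv,luv,stv,stx,svx,tuw] rk=16  ker:hlu,suv,tux,tvx
b_2=(20−16)−0=4

b_2=4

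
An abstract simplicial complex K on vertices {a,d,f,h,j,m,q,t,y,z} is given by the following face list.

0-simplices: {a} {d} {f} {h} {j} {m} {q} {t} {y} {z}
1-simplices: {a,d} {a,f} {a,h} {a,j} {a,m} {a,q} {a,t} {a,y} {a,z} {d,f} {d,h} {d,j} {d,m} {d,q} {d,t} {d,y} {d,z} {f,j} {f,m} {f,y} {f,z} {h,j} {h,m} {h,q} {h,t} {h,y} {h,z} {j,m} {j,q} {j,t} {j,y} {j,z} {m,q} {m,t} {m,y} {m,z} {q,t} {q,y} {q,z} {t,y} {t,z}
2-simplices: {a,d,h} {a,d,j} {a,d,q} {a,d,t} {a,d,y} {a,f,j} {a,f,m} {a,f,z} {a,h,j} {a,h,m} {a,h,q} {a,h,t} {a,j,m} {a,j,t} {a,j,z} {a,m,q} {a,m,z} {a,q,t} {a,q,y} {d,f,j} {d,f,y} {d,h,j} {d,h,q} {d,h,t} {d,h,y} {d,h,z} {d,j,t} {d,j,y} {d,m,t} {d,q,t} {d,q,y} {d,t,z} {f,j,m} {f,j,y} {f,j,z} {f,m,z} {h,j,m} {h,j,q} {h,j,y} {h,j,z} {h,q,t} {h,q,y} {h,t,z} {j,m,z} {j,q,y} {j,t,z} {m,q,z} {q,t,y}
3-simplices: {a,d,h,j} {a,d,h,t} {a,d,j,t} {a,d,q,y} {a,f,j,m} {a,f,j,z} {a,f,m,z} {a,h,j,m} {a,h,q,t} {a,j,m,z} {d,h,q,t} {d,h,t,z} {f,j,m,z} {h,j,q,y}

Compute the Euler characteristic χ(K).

χ(K)=3

n_0=10 n_1=41 n_2=48 n_3=14
χ=+10−41+48−14=3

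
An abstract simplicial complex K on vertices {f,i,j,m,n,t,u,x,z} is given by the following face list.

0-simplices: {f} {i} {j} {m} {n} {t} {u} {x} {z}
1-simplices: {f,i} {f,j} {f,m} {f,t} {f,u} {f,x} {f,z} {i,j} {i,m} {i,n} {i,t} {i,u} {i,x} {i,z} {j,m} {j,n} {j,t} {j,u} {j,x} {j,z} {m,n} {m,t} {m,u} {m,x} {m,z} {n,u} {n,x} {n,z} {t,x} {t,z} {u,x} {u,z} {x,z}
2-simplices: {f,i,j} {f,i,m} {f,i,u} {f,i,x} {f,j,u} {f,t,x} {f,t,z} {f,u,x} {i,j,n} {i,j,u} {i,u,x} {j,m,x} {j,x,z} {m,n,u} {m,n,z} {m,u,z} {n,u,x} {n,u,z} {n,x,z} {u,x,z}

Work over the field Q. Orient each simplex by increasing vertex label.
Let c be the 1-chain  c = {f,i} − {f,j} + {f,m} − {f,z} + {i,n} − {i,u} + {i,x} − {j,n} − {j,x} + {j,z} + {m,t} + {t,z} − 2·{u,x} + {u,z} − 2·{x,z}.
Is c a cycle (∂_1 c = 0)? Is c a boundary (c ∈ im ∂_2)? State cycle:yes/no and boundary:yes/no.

n_0=9 n_1=33 n_2=20  [Q]
∂1: piv[fi,fj,fm,ft,fu,fx,fz,in] rk=8  ker:ij,im,it,iu,ix,iz,jm,jn,jt,ju,jx,jz,mn,mt,mu,mx,mz,nu,nx,nz,tx,tz,ux,uz,xz
∂2: piv[fij,fim,fiu,fix,fju,ftx,ftz,fux,ijn,jmx,jxz,mnu,mnz,muz,nux,nxz] rk=16  ker:iju,iux,nuz,uxz
∂1c = 0
c vs im∂2: residual ≠ 0 ⇒ not boundary

cycle:yes boundary:no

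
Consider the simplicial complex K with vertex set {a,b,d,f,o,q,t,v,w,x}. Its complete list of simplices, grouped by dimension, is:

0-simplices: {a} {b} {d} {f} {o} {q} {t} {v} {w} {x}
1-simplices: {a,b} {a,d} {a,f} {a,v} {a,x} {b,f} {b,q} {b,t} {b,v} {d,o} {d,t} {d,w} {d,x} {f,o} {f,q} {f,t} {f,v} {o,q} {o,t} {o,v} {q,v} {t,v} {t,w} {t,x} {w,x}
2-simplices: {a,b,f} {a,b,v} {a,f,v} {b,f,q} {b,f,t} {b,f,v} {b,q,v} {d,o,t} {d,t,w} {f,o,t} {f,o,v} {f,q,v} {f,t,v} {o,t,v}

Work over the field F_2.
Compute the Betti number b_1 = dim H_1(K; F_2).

n_0=10 n_1=25 n_2=14  [Z2]
∂1: piv[ab,ad,af,av,ax,bq,bt,do,dw] rk=9  ker:bf,bv,dt,dx,fo,fq,ft,fv,oq,ot,ov,qv,tv,tw,tx,wx
∂2: piv[abf,abv,afv,bfq,bft,bqv,dot,dtw,fot,fov,ftv] rk=11  ker:bfv,fqv,otv
b_1=(25−9)−11=5

b_1=5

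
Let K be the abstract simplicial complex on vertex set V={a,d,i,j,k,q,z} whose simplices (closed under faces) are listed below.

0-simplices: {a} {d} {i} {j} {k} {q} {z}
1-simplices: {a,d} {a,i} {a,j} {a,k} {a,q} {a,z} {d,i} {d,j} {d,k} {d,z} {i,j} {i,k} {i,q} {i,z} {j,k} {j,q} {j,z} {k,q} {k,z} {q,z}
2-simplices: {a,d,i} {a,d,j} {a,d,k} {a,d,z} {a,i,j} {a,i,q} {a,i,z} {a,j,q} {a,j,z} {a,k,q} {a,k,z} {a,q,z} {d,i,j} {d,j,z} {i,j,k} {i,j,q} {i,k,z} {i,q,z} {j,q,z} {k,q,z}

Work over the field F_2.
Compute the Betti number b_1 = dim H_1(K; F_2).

b_1=0

n_0=7 n_1=20 n_2=20  [Z2]
∂1: piv[ad,ai,aj,ak,aq,az] rk=6  ker:di,dj,dk,dz,ij,ik,iq,iz,jk,jq,jz,kq,kz,qz
∂2: piv[adi,adj,adk,adz,aij,aiq,aiz,ajq,ajz,akq,akz,aqz,ijk,ikz] rk=14  ker:dij,djz,ijq,iqz,jqz,kqz
b_1=(20−6)−14=0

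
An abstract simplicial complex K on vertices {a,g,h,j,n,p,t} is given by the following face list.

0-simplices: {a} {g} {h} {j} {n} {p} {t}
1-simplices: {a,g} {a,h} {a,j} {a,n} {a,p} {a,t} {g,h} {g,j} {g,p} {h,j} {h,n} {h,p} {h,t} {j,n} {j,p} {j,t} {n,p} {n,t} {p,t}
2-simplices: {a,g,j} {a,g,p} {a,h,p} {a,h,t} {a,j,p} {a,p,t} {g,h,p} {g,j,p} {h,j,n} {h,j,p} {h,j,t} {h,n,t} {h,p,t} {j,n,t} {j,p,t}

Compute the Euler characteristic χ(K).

χ(K)=3

n_0=7 n_1=19 n_2=15
χ=+7−19+15=3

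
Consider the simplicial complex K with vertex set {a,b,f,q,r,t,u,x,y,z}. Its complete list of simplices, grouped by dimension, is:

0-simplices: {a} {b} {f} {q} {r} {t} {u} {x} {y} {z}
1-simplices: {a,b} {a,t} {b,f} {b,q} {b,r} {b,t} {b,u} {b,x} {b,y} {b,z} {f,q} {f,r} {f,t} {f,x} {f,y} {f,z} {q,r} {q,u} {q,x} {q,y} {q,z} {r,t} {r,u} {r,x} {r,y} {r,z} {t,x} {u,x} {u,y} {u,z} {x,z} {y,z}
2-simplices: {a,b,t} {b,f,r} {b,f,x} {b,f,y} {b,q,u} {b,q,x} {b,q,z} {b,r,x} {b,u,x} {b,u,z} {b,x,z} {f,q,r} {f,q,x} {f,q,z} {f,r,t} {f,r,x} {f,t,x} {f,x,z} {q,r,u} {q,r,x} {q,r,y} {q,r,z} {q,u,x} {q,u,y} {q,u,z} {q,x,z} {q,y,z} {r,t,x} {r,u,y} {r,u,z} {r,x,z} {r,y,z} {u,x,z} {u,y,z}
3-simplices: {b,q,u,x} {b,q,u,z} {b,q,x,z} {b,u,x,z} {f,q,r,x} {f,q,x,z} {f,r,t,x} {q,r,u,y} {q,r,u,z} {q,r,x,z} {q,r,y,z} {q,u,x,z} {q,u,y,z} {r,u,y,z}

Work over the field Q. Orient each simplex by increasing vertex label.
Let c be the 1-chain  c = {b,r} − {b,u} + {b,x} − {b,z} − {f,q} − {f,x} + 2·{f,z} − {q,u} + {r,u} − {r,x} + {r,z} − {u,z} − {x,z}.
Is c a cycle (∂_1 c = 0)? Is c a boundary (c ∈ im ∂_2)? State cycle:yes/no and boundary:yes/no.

n_0=10 n_1=32 n_2=34 n_3=14  [Q]
∂1: piv[ab,at,bf,bq,br,bu,bx,by,bz] rk=9  ker:bt,fq,fr,ft,fx,fy,fz,qr,qu,qx,qy,qz,rt,ru,rx,ry,rz,tx,ux,uy,uz,xz,yz
∂2: piv[abt,bfr,bfx,bfy,bqu,bqx,bqz,brx,bux,buz,bxz,fqr,fqx,fqz,frt,ftx,qru,qry,qrz,quy,qyz] rk=21  ker:frx,fxz,qrx,qux,quz,qxz,rtx,ruy,ruz,rxz,ryz,uxz,uyz
∂3: piv[bqux,bquz,bqxz,buxz,fqrx,fqxz,frtx,qruy,qruz,qrxz,qryz,quyz] rk=12  ker:quxz,ruyz
∂1c = 0
c vs im∂2: reduces to 0 ⇒ boundary

cycle:yes boundary:yes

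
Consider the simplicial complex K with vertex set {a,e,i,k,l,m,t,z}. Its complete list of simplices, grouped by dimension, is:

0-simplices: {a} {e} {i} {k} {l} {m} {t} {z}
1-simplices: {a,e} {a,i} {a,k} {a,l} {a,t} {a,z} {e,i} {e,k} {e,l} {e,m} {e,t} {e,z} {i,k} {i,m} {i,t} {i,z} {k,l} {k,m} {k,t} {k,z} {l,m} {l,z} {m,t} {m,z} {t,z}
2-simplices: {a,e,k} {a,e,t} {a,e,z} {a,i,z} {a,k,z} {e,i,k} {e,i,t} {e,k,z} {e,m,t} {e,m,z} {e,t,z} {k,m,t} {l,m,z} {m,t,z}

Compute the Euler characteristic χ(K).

n_0=8 n_1=25 n_2=14
χ=+8−25+14=-3

χ(K)=-3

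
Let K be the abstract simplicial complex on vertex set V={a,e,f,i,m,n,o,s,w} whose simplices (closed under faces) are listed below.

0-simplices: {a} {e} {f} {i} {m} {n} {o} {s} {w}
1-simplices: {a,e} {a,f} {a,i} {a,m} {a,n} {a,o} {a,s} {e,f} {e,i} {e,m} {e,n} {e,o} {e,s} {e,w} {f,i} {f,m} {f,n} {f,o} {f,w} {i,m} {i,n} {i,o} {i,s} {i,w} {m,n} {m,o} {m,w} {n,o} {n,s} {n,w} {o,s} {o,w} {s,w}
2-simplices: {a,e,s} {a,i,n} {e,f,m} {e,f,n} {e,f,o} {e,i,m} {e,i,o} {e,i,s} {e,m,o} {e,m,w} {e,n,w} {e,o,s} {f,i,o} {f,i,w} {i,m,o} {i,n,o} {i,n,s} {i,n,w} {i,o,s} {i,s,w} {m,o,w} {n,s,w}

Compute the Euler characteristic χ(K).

n_0=9 n_1=33 n_2=22
χ=+9−33+22=-2

χ(K)=-2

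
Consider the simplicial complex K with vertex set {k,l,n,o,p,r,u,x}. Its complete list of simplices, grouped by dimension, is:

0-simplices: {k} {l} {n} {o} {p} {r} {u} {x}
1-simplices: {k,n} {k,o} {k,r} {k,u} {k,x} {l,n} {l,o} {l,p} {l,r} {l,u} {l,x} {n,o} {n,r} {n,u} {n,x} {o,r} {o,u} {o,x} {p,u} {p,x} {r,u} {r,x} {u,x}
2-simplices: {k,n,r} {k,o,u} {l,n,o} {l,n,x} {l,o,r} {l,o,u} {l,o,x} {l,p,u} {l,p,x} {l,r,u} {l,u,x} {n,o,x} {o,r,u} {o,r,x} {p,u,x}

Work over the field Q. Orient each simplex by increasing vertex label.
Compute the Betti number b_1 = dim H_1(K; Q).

b_1=4

n_0=8 n_1=23 n_2=15  [Q]
∂1: piv[kn,ko,kr,ku,kx,ln,lp] rk=7  ker:lo,lr,lu,lx,no,nr,nu,nx,or,ou,ox,pu,px,ru,rx,ux
∂2: piv[knr,kou,lno,lnx,lor,lou,lox,lpu,lpx,lru,lux,orx] rk=12  ker:nox,oru,pux
b_1=(23−7)−12=4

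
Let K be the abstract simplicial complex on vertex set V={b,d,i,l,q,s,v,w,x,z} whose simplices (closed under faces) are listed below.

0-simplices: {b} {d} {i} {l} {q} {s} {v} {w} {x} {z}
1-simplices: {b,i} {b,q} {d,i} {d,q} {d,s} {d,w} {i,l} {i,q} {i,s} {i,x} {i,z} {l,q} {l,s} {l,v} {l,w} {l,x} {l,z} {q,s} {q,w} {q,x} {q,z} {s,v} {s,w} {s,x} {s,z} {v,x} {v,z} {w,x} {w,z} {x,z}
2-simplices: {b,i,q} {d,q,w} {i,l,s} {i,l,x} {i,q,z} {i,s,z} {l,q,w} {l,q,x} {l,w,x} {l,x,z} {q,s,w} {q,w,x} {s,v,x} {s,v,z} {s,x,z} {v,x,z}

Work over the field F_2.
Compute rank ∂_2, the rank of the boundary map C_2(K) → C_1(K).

rank∂_2=14

n_0=10 n_1=30 n_2=16  [Z2]
∂1: piv[bi,bq,di,ds,dw,il,ix,iz,lv] rk=9  ker:dq,iq,is,lq,ls,lw,lx,lz,qs,qw,qx,qz,sv,sw,sx,sz,vx,vz,wx,wz,xz
∂2: piv[biq,dqw,ils,ilx,iqz,isz,lqw,lqx,lwx,lxz,qsw,svx,svz,sxz] rk=14  ker:qwx,vxz
rk∂_2=14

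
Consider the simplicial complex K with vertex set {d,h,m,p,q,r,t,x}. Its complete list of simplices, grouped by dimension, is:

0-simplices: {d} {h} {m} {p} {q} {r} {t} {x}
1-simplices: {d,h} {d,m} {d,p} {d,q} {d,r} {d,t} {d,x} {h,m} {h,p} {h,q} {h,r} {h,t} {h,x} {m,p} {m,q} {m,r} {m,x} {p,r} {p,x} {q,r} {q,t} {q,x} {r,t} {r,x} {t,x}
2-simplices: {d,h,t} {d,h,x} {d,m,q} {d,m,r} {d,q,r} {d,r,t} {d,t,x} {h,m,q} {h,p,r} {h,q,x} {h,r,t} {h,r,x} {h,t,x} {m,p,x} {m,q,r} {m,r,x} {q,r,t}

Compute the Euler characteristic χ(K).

n_0=8 n_1=25 n_2=17
χ=+8−25+17=0

χ(K)=0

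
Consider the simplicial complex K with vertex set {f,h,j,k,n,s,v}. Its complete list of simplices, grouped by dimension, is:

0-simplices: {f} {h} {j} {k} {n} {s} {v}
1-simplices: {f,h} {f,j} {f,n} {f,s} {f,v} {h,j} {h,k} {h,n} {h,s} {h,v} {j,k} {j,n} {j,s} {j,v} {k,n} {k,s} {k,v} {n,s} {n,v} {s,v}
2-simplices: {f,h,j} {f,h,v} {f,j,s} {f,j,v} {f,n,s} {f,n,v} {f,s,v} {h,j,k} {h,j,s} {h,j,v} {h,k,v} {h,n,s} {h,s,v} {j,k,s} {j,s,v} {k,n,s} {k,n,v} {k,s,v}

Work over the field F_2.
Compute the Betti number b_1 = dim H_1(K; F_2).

n_0=7 n_1=20 n_2=18  [Z2]
∂1: piv[fh,fj,fn,fs,fv,hk] rk=6  ker:hj,hn,hs,hv,jk,jn,js,jv,kn,ks,kv,ns,nv,sv
∂2: piv[fhj,fhv,fjs,fjv,fns,fnv,fsv,hjk,hjs,hkv,hns,jks,kns] rk=13  ker:hjv,hsv,jsv,knv,ksv
b_1=(20−6)−13=1

b_1=1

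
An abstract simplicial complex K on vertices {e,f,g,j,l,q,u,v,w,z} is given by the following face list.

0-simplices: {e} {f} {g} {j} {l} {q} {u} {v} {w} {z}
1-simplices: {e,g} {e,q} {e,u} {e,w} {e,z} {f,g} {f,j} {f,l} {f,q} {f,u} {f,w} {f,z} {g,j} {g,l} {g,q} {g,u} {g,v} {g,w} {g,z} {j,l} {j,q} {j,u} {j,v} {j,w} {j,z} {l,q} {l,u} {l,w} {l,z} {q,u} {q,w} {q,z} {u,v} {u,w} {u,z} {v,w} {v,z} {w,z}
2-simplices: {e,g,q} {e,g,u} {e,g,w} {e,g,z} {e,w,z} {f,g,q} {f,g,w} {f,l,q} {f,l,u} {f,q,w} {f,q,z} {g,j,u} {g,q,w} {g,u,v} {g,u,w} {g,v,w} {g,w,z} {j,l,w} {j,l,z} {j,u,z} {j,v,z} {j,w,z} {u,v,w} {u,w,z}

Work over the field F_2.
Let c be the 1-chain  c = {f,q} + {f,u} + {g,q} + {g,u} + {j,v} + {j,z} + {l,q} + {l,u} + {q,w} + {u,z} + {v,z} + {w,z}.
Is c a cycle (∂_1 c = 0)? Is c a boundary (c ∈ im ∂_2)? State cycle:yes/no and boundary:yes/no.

cycle:yes boundary:yes

n_0=10 n_1=38 n_2=24  [Z2]
∂1: piv[eg,eq,eu,ew,ez,fg,fj,fl,gv] rk=9  ker:fq,fu,fw,fz,gj,gl,gq,gu,gw,gz,jl,jq,ju,jv,jw,jz,lq,lu,lw,lz,qu,qw,qz,uv,uw,uz,vw,vz,wz
∂2: piv[egq,egu,egw,egz,ewz,fgq,fgw,flq,flu,fqw,fqz,gju,guv,guw,gvw,jlw,jlz,juz,jvz,jwz,uwz] rk=21  ker:gqw,gwz,uvw
∂1c = 0
c vs im∂2: reduces to 0 ⇒ boundary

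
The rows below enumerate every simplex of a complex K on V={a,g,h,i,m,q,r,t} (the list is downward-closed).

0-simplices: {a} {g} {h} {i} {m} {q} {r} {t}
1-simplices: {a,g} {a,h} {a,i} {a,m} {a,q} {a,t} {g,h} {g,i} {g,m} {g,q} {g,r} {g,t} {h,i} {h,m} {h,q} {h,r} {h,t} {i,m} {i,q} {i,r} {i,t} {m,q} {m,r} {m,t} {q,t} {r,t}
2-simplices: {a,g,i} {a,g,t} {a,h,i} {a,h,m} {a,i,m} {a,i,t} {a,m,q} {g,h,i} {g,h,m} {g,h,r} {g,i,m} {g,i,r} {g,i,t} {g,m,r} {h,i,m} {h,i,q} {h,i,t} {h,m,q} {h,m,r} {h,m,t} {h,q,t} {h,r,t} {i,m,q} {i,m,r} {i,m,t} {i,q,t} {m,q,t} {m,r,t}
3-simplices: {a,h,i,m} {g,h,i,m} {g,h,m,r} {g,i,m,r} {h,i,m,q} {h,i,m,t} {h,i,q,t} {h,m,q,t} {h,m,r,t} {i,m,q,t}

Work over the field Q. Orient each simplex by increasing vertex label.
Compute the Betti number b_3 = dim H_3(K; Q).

n_0=8 n_1=26 n_2=28 n_3=10  [Q]
∂1: piv[ag,ah,ai,am,aq,at,gr] rk=7  ker:gh,gi,gm,gq,gt,hi,hm,hq,hr,ht,im,iq,ir,it,mq,mr,mt,qt,rt
∂2: piv[agi,agt,ahi,ahm,aim,ait,amq,ghi,ghm,ghr,gir,gmr,hiq,hit,hmq,hmt,hqt,hrt] rk=18  ker:gim,git,him,hmr,imq,imr,imt,iqt,mqt,mrt
∂3: piv[ahim,ghim,ghmr,gimr,himq,himt,hiqt,hmqt,hmrt] rk=9  ker:imqt
b_3=(10−9)−0=1

b_3=1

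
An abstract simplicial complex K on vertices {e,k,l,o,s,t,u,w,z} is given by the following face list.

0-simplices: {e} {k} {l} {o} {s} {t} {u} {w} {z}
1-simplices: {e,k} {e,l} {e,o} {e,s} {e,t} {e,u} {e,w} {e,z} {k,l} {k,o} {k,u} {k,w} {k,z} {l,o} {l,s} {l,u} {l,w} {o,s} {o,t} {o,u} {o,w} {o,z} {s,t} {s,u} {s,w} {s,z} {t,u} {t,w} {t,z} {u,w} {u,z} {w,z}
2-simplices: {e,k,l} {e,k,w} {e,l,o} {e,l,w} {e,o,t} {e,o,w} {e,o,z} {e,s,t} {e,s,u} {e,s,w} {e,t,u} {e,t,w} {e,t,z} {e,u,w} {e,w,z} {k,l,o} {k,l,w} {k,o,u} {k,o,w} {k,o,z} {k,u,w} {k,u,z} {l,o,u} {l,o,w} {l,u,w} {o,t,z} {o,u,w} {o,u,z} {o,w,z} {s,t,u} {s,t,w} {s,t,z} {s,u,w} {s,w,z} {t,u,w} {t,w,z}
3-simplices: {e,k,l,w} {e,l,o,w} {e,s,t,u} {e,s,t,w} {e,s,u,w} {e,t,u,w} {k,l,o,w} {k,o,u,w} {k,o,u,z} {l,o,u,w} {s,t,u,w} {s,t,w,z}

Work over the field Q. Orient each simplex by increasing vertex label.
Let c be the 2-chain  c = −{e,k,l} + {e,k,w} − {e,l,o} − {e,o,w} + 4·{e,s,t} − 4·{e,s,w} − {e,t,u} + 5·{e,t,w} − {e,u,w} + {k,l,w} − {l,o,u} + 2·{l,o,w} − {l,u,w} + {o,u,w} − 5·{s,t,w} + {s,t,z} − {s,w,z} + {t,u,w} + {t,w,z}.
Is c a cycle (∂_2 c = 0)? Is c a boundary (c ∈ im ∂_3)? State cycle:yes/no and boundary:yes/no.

cycle:yes boundary:yes

n_0=9 n_1=32 n_2=36 n_3=12  [Q]
∂1: piv[ek,el,eo,es,et,eu,ew,ez] rk=8  ker:kl,ko,ku,kw,kz,lo,ls,lu,lw,os,ot,ou,ow,oz,st,su,sw,sz,tu,tw,tz,uw,uz,wz
∂2: piv[ekl,ekw,elo,elw,eot,eow,eoz,est,esu,esw,etu,etw,etz,euw,ewz,klo,kou,koz,kuw,kuz,lou,stz] rk=22  ker:klw,kow,low,luw,otz,ouw,ouz,owz,stu,stw,suw,swz,tuw,twz
∂3: piv[eklw,elow,estu,estw,esuw,etuw,klow,kouw,kouz,louw,stwz] rk=11  ker:stuw
∂2c = 0
c vs im∂3: reduces to 0 ⇒ boundary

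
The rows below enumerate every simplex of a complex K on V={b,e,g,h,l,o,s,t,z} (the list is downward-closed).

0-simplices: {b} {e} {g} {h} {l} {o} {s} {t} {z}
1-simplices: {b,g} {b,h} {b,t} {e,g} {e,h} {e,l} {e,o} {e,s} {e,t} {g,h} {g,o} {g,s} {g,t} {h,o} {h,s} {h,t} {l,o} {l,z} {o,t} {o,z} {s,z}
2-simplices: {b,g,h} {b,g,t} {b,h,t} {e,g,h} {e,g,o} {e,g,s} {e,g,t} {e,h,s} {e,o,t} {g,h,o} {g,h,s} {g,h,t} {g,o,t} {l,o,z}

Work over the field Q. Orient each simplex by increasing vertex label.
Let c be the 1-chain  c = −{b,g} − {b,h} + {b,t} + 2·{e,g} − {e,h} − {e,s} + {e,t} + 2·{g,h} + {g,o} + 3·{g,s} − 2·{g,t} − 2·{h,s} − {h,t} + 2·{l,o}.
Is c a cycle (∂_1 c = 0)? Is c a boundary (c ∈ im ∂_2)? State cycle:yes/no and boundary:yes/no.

n_0=9 n_1=21 n_2=14  [Q]
∂1: piv[bg,bh,bt,eg,el,eo,es,lz] rk=8  ker:eh,et,gh,go,gs,gt,ho,hs,ht,lo,ot,oz,sz
∂2: piv[bgh,bgt,bht,egh,ego,egs,egt,ehs,eot,gho,loz] rk=11  ker:ghs,ght,got
∂1c = {b} − {e} − 3·{g} + 3·{h} − 2·{l} + 3·{o} − {t}

cycle:no boundary:no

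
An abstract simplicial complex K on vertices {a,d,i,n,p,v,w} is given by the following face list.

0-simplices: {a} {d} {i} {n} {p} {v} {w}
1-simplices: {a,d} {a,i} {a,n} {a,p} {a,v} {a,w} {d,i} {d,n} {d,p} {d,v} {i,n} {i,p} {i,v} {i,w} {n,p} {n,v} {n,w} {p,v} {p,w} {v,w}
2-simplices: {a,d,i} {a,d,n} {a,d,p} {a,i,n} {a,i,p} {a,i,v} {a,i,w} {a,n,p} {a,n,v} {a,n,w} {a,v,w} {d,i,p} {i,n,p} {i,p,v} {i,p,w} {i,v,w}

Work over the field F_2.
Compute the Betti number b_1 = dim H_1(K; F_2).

b_1=1

n_0=7 n_1=20 n_2=16  [Z2]
∂1: piv[ad,ai,an,ap,av,aw] rk=6  ker:di,dn,dp,dv,in,ip,iv,iw,np,nv,nw,pv,pw,vw
∂2: piv[adi,adn,adp,ain,aip,aiv,aiw,anp,anv,anw,avw,ipv,ipw] rk=13  ker:dip,inp,ivw
b_1=(20−6)−13=1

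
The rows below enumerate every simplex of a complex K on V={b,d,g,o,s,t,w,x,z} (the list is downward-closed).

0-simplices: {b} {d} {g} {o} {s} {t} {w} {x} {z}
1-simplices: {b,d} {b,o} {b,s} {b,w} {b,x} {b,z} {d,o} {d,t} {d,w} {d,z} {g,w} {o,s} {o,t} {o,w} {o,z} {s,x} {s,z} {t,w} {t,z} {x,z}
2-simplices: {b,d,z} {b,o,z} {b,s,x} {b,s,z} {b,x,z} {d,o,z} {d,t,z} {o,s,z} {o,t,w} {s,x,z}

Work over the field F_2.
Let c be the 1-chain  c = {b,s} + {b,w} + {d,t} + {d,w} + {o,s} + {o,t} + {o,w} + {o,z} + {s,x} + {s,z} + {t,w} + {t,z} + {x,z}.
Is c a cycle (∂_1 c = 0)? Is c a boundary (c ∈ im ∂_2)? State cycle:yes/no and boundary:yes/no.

n_0=9 n_1=20 n_2=10  [Z2]
∂1: piv[bd,bo,bs,bw,bx,bz,dt,gw] rk=8  ker:do,dw,dz,os,ot,ow,oz,sx,sz,tw,tz,xz
∂2: piv[bdz,boz,bsx,bsz,bxz,doz,dtz,osz,otw] rk=9  ker:sxz
∂1c = 0
c vs im∂2: residual ≠ 0 ⇒ not boundary

cycle:yes boundary:no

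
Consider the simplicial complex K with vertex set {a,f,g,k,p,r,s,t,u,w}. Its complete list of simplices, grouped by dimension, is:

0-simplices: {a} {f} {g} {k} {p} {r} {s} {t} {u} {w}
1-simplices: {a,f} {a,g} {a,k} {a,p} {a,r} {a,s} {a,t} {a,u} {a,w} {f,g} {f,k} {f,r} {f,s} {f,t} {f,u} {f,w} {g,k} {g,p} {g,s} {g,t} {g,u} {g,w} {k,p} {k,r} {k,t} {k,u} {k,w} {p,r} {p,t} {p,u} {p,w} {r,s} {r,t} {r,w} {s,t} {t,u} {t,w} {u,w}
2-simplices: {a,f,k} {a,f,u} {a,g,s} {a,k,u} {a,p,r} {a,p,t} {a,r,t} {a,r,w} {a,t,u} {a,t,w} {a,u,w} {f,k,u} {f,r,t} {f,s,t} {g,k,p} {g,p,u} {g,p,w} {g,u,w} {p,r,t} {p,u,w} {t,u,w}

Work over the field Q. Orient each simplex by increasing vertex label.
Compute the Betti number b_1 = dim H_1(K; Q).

n_0=10 n_1=38 n_2=21  [Q]
∂1: piv[af,ag,ak,ap,ar,as,at,au,aw] rk=9  ker:fg,fk,fr,fs,ft,fu,fw,gk,gp,gs,gt,gu,gw,kp,kr,kt,ku,kw,pr,pt,pu,pw,rs,rt,rw,st,tu,tw,uw
∂2: piv[afk,afu,ags,aku,apr,apt,art,arw,atu,atw,auw,frt,fst,gkp,gpu,gpw,guw] rk=17  ker:fku,prt,puw,tuw
b_1=(38−9)−17=12

b_1=12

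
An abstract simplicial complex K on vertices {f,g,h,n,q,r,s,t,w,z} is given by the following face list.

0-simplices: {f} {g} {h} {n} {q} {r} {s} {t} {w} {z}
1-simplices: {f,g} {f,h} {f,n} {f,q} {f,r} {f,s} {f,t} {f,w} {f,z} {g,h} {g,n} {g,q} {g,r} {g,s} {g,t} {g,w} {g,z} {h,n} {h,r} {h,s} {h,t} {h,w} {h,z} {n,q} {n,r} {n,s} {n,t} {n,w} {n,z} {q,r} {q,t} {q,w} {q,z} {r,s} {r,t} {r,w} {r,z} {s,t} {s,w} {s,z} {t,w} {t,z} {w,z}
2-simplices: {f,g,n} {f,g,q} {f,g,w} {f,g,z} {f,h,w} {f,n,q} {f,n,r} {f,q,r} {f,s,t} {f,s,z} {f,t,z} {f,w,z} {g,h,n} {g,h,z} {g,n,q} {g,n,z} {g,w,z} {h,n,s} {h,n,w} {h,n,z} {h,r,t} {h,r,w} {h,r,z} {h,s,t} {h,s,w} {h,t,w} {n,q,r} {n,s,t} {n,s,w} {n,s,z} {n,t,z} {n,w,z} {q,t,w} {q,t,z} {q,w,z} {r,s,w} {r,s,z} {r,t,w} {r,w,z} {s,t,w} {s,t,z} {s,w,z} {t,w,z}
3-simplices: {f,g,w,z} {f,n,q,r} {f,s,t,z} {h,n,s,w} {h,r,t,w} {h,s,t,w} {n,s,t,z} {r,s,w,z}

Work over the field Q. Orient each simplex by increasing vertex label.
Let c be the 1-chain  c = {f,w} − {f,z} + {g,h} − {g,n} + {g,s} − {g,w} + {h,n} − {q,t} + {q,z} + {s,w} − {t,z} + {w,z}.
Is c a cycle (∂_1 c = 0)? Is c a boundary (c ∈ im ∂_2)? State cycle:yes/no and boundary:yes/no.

cycle:yes boundary:no

n_0=10 n_1=43 n_2=43 n_3=8  [Q]
∂1: piv[fg,fh,fn,fq,fr,fs,ft,fw,fz] rk=9  ker:gh,gn,gq,gr,gs,gt,gw,gz,hn,hr,hs,ht,hw,hz,nq,nr,ns,nt,nw,nz,qr,qt,qw,qz,rs,rt,rw,rz,st,sw,sz,tw,tz,wz
∂2: piv[fgn,fgq,fgw,fgz,fhw,fnq,fnr,fqr,fst,fsz,ftz,fwz,ghn,ghz,gnz,hns,hnw,hrt,hrw,hrz,hst,hsw,htw,nst,nsz,nwz,qtw,qtz,rsw] rk=29  ker:gnq,gwz,hnz,nqr,nsw,ntz,qwz,rsz,rtw,rwz,stw,stz,swz,twz
∂3: piv[fgwz,fnqr,fstz,hnsw,hrtw,hstw,nstz,rswz] rk=8
∂1c = 0
c vs im∂2: residual ≠ 0 ⇒ not boundary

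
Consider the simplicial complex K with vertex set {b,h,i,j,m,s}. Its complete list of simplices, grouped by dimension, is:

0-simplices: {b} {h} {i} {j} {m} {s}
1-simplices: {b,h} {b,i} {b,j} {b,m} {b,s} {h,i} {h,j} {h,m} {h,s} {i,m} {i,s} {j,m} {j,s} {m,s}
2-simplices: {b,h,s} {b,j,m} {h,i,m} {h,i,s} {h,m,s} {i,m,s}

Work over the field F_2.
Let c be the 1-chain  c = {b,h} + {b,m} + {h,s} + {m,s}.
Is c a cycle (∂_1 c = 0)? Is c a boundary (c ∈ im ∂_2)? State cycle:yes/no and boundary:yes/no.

n_0=6 n_1=14 n_2=6  [Z2]
∂1: piv[bh,bi,bj,bm,bs] rk=5  ker:hi,hj,hm,hs,im,is,jm,js,ms
∂2: piv[bhs,bjm,him,his,hms] rk=5  ker:ims
∂1c = 0
c vs im∂2: residual ≠ 0 ⇒ not boundary

cycle:yes boundary:no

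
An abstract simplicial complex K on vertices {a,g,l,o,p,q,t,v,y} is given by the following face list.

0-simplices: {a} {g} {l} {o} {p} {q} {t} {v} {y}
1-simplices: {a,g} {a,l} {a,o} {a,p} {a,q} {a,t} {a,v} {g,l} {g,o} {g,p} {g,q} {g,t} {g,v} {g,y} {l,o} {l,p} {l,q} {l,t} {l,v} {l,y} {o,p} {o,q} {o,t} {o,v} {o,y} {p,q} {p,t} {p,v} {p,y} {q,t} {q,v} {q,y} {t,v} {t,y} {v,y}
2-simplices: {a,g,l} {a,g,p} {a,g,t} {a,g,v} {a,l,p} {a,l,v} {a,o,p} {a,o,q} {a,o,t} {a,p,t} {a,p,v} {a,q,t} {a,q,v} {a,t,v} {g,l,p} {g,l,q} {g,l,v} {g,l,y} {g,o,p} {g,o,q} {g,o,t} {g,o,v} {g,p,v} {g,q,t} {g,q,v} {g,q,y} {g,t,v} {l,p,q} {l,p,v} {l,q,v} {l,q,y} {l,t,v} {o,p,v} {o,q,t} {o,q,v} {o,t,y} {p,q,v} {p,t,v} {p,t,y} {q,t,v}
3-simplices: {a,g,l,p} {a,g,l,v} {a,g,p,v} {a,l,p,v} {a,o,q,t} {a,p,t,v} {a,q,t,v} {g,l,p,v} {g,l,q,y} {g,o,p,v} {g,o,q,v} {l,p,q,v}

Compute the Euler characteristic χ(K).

n_0=9 n_1=35 n_2=40 n_3=12
χ=+9−35+40−12=2

χ(K)=2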